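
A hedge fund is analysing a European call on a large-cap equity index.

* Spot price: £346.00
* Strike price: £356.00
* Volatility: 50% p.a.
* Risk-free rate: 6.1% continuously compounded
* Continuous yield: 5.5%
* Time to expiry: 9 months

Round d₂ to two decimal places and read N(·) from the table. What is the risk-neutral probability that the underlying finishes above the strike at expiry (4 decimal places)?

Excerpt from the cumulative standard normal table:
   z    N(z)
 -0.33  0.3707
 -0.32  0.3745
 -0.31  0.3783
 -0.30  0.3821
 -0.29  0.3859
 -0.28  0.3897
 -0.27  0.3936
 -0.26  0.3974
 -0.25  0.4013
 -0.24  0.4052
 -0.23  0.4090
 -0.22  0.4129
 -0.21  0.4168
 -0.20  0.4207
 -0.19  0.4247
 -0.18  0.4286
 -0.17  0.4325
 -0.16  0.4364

σ√T = 0.5·√0.75 = 0.4330
d₁ = [ln(346/356) + (0.061 − 0.055 + ½·0.5²)·0.75] / (σ√T) = (-0.0285 + 0.0983) / 0.4330 = 0.1611 ⇒ 0.16
d₂ = 0.1611 − 0.4330 = -0.2719 ⇒ -0.27
Risk-neutral Pr[S_T > K] = N(d₂) = N(-0.27) = 0.3936

0.3936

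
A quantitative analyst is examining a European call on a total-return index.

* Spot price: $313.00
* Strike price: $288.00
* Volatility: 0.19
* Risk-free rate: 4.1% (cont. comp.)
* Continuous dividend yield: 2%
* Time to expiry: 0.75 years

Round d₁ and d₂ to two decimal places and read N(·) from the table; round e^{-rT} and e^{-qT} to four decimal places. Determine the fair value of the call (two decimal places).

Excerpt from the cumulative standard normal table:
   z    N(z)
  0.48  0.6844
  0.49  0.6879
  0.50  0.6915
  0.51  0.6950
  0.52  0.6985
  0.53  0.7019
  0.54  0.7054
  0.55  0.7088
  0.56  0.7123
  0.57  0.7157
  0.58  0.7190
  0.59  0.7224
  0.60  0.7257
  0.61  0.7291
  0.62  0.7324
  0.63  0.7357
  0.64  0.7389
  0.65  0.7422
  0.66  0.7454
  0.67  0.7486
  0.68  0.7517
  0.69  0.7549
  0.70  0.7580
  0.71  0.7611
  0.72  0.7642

T = 0.75;  σ√T = 0.1645
ln(S/K) + (r − q + σ²/2)T = ln(313/288) + (0.041 − 0.02 + 0.19²/2)·0.75 = 0.0832 + 0.0293 = 0.1125
d₁ = 0.1125 / 0.1645 = 0.6839 ⇒ 0.68
d₂ = d₁ − σ√T = 0.6839 − 0.1645 = 0.5193 ⇒ 0.52
exp(−qT) = exp(−0.02·0.75) = 0.9851;  exp(−rT) = exp(−0.041·0.75) = 0.9697
N(d₁) = N(0.68) = 0.7517;  N(d₂) = N(0.52) = 0.6985
C = 313·0.9851·0.7517 − 288·0.9697·0.6985 = 231.7764 − 195.0726 = 36.7038

$36.70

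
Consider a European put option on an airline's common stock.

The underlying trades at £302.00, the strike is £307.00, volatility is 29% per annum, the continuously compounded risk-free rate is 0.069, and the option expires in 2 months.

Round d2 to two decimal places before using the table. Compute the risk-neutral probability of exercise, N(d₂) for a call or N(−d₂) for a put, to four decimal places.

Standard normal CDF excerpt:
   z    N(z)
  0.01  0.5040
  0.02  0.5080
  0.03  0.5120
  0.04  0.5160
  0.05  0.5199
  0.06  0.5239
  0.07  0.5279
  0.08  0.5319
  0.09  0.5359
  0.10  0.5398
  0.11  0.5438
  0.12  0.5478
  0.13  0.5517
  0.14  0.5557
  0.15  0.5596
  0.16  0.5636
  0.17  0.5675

0.5398

σ√T = 0.29 × 0.4082 = 0.1184
d₁ = [ln(302/307) + (0.069 + 0.29²/2)·0.1667] / 0.1184 = [-0.0164 + 0.0185] / 0.1184 = 0.0176 ≈ 0.02
d₂ = d₁ − σ√T = 0.0176 − 0.1184 = -0.1008 ≈ -0.10
Pr(exercise) under Q = N(−d₂) = N(0.10) = 0.5398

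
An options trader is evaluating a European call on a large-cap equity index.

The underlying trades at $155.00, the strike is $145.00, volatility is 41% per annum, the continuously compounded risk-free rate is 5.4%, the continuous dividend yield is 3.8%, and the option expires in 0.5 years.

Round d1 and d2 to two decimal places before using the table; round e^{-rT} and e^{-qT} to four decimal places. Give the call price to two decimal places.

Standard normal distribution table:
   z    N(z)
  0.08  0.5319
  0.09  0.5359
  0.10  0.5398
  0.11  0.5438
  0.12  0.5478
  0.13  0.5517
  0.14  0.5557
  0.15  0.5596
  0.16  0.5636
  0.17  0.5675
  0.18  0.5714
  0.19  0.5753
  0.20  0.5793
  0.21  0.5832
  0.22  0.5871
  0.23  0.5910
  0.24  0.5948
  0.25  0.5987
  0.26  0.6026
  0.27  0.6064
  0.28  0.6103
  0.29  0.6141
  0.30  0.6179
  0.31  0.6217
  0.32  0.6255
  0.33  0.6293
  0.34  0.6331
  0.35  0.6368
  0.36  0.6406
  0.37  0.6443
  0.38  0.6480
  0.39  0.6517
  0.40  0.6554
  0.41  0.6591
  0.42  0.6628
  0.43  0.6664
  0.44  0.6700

σ√T = 0.41·√0.5 = 0.2899
d₁ = [ln(155/145) + (0.054 − 0.038 + 0.41²/2)·0.5] / 0.2899 = [0.0667 + 0.0500] / 0.2899 = 0.4026 ≈ 0.40
d₂ = d₁ − σ√T = 0.4026 − 0.2899 = 0.1127 ≈ 0.11
e^(−qT) = e^(−0.038·0.5) = 0.9812;  e^(−rT) = e^(−0.054·0.5) = 0.9734
N(d₁) = N(0.40) = 0.6554;  N(d₂) = N(0.11) = 0.5438
C = 155·0.9812·0.6554 − 145·0.9734·0.5438 = 99.6772 − 76.7536 = 22.9236

$22.92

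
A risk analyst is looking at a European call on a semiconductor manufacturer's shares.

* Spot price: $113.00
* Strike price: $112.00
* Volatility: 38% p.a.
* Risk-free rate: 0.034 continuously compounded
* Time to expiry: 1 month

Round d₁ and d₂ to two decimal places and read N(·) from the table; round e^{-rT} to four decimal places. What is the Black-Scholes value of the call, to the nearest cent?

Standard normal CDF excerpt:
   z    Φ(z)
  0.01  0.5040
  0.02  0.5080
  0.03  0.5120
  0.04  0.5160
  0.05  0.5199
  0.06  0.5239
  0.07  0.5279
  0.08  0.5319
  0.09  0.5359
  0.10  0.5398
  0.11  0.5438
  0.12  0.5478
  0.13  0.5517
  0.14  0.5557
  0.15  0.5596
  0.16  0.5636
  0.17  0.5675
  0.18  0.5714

T = 0.08333;  σ√T = 0.1097
ln(S/K) + (r + σ²/2)T = ln(113/112) + (0.034 + 0.38²/2)·0.08333 = 0.0089 + 0.0089 = 0.0177
d₁ = 0.0177 / 0.1097 = 0.1617 ≈ 0.16
d₂ = d₁ − σ√T = 0.1617 − 0.1097 = 0.0520 ≈ 0.05
exp(−rT) = exp(−0.034·0.08333) = 0.9972
N(d₁) = N(0.16) = 0.5636;  N(d₂) = N(0.05) = 0.5199
C = 113·0.5636 − 112·0.9972·0.5199 = 63.6868 − 58.0658 = 5.6210

$5.62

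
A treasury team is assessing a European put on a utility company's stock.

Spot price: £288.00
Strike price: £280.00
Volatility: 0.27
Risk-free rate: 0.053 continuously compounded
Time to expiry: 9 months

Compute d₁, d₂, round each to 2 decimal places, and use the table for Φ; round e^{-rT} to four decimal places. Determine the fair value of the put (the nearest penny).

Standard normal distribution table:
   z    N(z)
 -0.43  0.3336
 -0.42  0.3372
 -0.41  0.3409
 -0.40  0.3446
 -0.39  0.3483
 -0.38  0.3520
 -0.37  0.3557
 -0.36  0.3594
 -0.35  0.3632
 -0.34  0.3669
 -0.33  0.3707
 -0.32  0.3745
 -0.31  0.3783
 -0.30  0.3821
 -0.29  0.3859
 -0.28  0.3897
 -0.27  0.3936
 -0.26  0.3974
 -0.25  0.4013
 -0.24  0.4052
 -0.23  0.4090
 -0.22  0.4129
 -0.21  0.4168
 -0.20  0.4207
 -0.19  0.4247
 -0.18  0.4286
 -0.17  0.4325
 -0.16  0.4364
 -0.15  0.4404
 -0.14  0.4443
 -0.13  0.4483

σ√T = 0.27·√0.75 = 0.2338
ln(S/K) + (r + σ²/2)T = ln(288/280) + (0.053 + 0.27²/2)·0.75 = 0.0282 + 0.0671 = 0.0953
d₁ = 0.0953 / 0.2338 = 0.4074 → 0.41
d₂ = d₁ − σ√T = 0.4074 − 0.2338 = 0.1736 → 0.17
e^(−rT) = e^(−0.053·0.75) = 0.9610
N(−d₂) = N(-0.17) = 0.4325;  N(−d₁) = N(-0.41) = 0.3409
P = 280·0.9610·0.4325 − 288·0.3409 = 116.3771 − 98.1792 = 18.1979

£18.20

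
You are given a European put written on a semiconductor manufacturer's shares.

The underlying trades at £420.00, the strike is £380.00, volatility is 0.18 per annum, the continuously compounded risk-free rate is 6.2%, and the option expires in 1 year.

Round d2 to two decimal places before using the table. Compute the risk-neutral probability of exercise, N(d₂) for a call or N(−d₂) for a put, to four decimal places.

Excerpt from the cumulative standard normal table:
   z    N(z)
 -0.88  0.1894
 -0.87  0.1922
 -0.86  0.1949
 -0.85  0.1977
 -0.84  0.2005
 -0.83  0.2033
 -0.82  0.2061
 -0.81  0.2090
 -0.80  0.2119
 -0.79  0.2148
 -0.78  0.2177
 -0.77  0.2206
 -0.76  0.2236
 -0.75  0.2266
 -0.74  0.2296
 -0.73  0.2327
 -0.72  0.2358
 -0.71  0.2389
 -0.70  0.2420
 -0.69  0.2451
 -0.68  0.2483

0.2090

σ√T = 0.18 × 1.0000 = 0.1800
d₁ = [ln(420/380) + (0.062 + ½·0.18²)·1] / (σ√T) = (0.1001 + 0.0782) / 0.1800 = 0.9905 → 0.99
d₂ = 0.9905 − 0.1800 = 0.8105 → 0.81
Pr(exercise) under Q = N(−d₂) = N(-0.81) = 0.2090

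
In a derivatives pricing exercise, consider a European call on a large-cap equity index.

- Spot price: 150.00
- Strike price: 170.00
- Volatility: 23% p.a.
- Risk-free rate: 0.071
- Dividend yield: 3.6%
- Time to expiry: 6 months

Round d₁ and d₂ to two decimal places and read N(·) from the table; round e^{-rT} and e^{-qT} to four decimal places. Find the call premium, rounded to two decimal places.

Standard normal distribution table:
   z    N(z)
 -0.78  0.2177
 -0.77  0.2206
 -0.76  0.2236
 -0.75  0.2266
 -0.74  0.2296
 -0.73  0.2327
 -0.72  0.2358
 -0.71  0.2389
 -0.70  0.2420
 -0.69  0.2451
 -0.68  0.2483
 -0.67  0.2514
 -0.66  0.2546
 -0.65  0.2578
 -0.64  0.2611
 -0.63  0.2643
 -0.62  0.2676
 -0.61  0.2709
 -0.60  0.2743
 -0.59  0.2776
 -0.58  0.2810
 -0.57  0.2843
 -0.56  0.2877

σ√T = 0.23 × 0.7071 = 0.1626
ln(S/K) + (r − q + σ²/2)T = ln(150/170) + (0.071 − 0.036 + 0.23²/2)·0.5 = -0.1252 + 0.0307 = -0.0944
d₁ = -0.0944 / 0.1626 = -0.5807 ≈ -0.58
d₂ = d₁ − σ√T = -0.5807 − 0.1626 = -0.7433 ≈ -0.74
e^(−qT) = e^(−0.036·0.5) = 0.9822;  e^(−rT) = e^(−0.071·0.5) = 0.9651
N(d₁) = N(-0.58) = 0.2810;  N(d₂) = N(-0.74) = 0.2296
C = 150·0.9822·0.2810 − 170·0.9651·0.2296 = 41.3997 − 37.6698 = 3.7299

3.73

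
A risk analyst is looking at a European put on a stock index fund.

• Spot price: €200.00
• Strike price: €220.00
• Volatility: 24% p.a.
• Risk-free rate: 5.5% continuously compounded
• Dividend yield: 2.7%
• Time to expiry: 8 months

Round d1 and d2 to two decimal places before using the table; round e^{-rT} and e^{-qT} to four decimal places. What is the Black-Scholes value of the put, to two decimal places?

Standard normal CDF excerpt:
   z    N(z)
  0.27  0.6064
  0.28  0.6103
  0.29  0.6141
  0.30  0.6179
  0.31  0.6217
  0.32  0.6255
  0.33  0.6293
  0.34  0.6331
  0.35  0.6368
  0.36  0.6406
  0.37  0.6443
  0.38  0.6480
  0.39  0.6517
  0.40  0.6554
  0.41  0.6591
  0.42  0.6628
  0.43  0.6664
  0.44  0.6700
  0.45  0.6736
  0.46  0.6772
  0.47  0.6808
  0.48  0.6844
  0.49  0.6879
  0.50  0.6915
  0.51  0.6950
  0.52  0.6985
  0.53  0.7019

€25.26

T = 0.6667;  σ√T = 0.1960
d₁ = [ln(200/220) + (0.055 − 0.027 + 0.24²/2)·0.6667] / 0.1960 = [-0.0953 + 0.0379] / 0.1960 = -0.2931 ⇒ -0.29
d₂ = d₁ − σ√T = -0.2931 − 0.1960 = -0.4891 ⇒ -0.49
exp(−qT) = exp(−0.027·0.6667) = 0.9822;  exp(−rT) = exp(−0.055·0.6667) = 0.9640
N(−d₂) = N(0.49) = 0.6879;  N(−d₁) = N(0.29) = 0.6141
P = 220·0.9640·0.6879 − 200·0.9822·0.6141 = 145.8898 − 120.6338 = 25.2560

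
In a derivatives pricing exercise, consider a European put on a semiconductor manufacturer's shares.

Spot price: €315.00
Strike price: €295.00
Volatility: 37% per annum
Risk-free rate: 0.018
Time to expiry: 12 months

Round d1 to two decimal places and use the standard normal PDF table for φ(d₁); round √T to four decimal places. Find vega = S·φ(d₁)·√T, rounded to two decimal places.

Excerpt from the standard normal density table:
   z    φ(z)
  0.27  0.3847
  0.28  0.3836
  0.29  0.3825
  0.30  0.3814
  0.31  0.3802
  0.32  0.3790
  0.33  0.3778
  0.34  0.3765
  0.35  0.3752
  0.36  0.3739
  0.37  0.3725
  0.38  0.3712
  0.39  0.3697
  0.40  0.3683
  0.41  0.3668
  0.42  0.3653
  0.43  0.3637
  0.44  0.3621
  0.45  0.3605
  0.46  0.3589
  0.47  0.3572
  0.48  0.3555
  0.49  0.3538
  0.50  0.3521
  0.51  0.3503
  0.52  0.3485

115.54

T = 1;  σ√T = 0.3700
d₁ = [ln(315/295) + (0.018 + ½·0.37²)·1] / (σ√T) = (0.0656 + 0.0864) / 0.3700 = 0.4109 → 0.41
√T = √1 = 1.0000
φ(d₁) = φ(0.41) = 0.3668
vega = S·φ(d₁)·√T = 315·0.3668·1.0000 = 115.5420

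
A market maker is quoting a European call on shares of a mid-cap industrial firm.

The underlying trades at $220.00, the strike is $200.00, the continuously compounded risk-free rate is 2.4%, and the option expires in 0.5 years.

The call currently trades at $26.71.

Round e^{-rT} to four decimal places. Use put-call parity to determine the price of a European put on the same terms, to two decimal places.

$4.33

exp(−rT) = exp(−0.024·0.5) = 0.9881
Put-call parity: C − P = S − K·e^(−rT) = 220 − 200·0.9881 = 220 − 197.6200 = 22.3800
P = C − (C − P) = 26.71 − (22.3800) = 4.3300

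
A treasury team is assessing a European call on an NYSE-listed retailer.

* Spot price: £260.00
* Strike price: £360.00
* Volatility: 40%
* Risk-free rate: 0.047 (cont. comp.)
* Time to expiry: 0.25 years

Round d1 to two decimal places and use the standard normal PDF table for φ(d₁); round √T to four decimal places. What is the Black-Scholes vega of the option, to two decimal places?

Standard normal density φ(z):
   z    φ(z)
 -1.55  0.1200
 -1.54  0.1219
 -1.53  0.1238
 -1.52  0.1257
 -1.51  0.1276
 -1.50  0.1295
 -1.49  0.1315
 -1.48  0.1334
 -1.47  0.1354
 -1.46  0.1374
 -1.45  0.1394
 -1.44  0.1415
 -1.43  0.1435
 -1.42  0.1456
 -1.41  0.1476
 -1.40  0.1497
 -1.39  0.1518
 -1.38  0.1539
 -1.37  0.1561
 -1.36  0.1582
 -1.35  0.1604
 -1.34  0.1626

T = 0.25;  σ√T = 0.2000
d₁ = [ln(260/360) + (0.047 + ½·0.4²)·0.25] / (σ√T) = (-0.3254 + 0.0318) / 0.2000 = -1.4684 which rounds to -1.47
√T = √0.25 = 0.5000
φ(d₁) = φ(-1.47) = 0.1354
vega = S·φ(d₁)·√T = 260·0.1354·0.5000 = 17.6020

17.60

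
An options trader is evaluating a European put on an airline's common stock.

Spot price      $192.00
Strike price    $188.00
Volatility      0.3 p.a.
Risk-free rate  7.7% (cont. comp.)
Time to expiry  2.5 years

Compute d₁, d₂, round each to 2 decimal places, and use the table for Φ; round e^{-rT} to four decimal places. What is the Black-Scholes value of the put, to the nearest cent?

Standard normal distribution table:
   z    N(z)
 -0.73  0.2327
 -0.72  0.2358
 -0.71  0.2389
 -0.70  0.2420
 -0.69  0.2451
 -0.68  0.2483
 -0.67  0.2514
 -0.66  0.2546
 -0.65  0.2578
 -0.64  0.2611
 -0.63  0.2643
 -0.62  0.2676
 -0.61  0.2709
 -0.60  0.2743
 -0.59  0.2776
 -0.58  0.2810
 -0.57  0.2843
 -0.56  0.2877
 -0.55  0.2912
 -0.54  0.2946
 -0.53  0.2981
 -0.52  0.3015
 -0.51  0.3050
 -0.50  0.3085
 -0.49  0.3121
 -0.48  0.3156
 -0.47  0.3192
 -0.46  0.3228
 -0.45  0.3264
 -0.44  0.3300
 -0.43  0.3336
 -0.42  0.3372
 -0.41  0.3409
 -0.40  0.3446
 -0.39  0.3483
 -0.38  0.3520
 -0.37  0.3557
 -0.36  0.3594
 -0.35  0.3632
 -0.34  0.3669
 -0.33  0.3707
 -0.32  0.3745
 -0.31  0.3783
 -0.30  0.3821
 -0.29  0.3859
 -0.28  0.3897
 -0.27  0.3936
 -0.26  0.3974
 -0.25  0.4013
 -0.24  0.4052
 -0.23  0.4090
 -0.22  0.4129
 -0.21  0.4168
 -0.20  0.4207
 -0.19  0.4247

σ√T = 0.3 × 1.5811 = 0.4743
d₁ = [ln(192/188) + (0.077 + ½·0.3²)·2.5] / (σ√T) = (0.0211 + 0.3050) / 0.4743 = 0.6874 which rounds to 0.69
d₂ = 0.6874 − 0.4743 = 0.2130 which rounds to 0.21
exp(−rT) = exp(−0.077·2.5) = 0.8249
N(−d₂) = N(-0.21) = 0.4168;  N(−d₁) = N(-0.69) = 0.2451
P = 188·0.8249·0.4168 − 192·0.2451 = 64.6378 − 47.0592 = 17.5786

$17.58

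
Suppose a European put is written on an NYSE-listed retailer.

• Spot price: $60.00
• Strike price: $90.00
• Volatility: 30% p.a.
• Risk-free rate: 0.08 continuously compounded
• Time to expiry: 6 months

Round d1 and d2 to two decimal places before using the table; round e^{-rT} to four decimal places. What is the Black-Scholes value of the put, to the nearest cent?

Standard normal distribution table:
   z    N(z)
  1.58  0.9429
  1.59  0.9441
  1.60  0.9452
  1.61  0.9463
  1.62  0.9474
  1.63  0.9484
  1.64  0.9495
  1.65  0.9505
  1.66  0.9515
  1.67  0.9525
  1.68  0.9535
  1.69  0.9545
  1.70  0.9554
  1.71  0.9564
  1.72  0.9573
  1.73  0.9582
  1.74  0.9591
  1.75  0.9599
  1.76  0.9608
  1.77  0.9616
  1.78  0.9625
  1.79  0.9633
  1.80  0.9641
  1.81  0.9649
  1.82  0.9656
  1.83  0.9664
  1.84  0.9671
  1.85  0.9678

$26.72

T = 0.5;  σ√T = 0.2121
d₁ = [ln(60/90) + (0.08 + 0.3²/2)·0.5] / 0.2121 = [-0.4055 + 0.0625] / 0.2121 = -1.6168 ≈ -1.62
d₂ = d₁ − σ√T = -1.6168 − 0.2121 = -1.8289 ≈ -1.83
e^(−rT) = e^(−0.08·0.5) = 0.9608
N(−d₂) = N(1.83) = 0.9664;  N(−d₁) = N(1.62) = 0.9474
P = 90·0.9608·0.9664 − 60·0.9474 = 83.5665 − 56.8440 = 26.7225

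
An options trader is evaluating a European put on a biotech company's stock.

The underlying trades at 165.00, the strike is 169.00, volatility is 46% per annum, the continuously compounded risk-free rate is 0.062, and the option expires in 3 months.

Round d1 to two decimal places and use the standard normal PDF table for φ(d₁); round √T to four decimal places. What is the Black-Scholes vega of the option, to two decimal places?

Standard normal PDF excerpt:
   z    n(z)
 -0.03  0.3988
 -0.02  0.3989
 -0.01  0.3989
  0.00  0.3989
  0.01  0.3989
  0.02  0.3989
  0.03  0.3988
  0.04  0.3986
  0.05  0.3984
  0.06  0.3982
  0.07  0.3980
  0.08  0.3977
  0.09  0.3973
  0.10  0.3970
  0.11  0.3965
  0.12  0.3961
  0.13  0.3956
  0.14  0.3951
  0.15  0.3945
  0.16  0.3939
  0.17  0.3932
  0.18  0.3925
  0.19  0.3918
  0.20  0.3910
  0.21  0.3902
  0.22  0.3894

T = 0.25;  σ√T = 0.2300
d₁ = [ln(165/169) + (0.062 + 0.46²/2)·0.25] / 0.2300 = [-0.0240 + 0.0420] / 0.2300 = 0.0782 which rounds to 0.08
√T = √0.25 = 0.5000
φ(d₁) = φ(0.08) = 0.3977
vega = S·φ(d₁)·√T = 165·0.3977·0.5000 = 32.8102

32.81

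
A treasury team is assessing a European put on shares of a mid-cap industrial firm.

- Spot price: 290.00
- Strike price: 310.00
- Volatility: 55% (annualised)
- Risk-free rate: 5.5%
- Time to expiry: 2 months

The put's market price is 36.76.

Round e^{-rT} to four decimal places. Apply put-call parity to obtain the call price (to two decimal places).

19.58

e^(−rT) = e^(−0.055·0.1667) = 0.9909
Put-call parity: C − P = S − K·e^(−rT) = 290 − 310·0.9909 = 290 − 307.1790 = -17.1790
C = P + (C − P) = 36.76 + (-17.1790) = 19.5810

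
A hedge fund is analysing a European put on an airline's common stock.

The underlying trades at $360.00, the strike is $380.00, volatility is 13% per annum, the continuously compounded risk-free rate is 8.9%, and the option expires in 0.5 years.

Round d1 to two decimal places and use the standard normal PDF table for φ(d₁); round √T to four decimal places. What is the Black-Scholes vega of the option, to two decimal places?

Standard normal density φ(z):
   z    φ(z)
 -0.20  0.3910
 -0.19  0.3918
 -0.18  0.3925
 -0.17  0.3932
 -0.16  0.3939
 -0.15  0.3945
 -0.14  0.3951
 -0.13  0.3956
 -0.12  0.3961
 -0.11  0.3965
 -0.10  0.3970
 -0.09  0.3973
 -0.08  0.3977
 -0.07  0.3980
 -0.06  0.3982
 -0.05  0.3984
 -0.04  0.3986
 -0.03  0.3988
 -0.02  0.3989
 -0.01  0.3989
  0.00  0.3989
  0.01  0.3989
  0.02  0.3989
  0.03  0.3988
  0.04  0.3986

σ√T = 0.13·√0.5 = 0.0919
d₁ = [ln(360/380) + (0.089 + ½·0.13²)·0.5] / (σ√T) = (-0.0541 + 0.0487) / 0.0919 = -0.0581 ≈ -0.06
√T = √0.5 = 0.7071
φ(d₁) = φ(-0.06) = 0.3982
vega = S·φ(d₁)·√T = 360·0.3982·0.7071 = 101.3642

101.36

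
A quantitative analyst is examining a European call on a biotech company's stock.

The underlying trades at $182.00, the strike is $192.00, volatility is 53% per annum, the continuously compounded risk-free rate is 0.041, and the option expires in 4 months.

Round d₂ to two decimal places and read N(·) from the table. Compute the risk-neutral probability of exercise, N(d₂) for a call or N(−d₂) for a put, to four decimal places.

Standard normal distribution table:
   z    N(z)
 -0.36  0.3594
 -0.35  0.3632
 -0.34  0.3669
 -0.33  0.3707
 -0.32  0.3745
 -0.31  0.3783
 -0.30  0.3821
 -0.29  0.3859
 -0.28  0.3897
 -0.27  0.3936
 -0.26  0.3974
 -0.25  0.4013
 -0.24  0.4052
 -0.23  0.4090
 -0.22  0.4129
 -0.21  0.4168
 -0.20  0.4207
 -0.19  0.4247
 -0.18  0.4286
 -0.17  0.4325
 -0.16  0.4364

0.3897

σ√T = 0.53·√0.3333 = 0.3060
d₁ = [ln(182/192) + (0.041 + 0.53²/2)·0.3333] / 0.3060 = [-0.0535 + 0.0605] / 0.3060 = 0.0229 ⇒ 0.02
d₂ = d₁ − σ√T = 0.0229 − 0.3060 = -0.2831 ⇒ -0.28
Risk-neutral Pr[S_T > K] = N(d₂) = N(-0.28) = 0.3897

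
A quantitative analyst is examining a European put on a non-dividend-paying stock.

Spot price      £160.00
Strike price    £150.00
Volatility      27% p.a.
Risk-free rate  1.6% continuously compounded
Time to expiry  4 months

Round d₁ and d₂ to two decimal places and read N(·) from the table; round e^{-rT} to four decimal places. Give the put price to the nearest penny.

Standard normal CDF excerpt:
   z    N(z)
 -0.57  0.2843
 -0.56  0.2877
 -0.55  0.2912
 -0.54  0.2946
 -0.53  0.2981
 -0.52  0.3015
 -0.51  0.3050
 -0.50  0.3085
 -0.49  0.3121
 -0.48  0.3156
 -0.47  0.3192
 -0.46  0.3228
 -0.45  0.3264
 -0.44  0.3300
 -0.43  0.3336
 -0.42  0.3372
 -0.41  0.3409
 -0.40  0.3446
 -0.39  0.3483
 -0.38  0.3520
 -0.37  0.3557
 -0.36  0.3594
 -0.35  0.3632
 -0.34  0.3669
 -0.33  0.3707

£5.38

σ√T = 0.27·√0.3333 = 0.1559
d₁ = [ln(160/150) + (0.016 + 0.27²/2)·0.3333] / 0.1559 = [0.0645 + 0.0175] / 0.1559 = 0.5262 which rounds to 0.53
d₂ = d₁ − σ√T = 0.5262 − 0.1559 = 0.3703 which rounds to 0.37
exp(−rT) = exp(−0.016·0.3333) = 0.9947
N(−d₂) = N(-0.37) = 0.3557;  N(−d₁) = N(-0.53) = 0.2981
P = 150·0.9947·0.3557 − 160·0.2981 = 53.0722 − 47.6960 = 5.3762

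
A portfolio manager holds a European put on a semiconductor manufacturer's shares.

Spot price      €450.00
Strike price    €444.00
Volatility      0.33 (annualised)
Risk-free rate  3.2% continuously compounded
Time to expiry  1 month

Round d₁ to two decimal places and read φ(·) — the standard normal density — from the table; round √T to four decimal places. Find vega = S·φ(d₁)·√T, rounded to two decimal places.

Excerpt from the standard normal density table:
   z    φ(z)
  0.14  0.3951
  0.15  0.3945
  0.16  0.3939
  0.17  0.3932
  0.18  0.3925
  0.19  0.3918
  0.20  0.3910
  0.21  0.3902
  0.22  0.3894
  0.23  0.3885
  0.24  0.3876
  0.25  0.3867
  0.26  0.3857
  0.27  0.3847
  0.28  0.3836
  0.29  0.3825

50.59

T = 0.08333;  σ√T = 0.0953
d₁ = [ln(450/444) + (0.032 + 0.33²/2)·0.08333] / 0.0953 = [0.0134 + 0.0072] / 0.0953 = 0.2165 → 0.22
√T = √0.08333 = 0.2887
φ(d₁) = φ(0.22) = 0.3894
vega = S·φ(d₁)·√T = 450·0.3894·0.2887 = 50.5889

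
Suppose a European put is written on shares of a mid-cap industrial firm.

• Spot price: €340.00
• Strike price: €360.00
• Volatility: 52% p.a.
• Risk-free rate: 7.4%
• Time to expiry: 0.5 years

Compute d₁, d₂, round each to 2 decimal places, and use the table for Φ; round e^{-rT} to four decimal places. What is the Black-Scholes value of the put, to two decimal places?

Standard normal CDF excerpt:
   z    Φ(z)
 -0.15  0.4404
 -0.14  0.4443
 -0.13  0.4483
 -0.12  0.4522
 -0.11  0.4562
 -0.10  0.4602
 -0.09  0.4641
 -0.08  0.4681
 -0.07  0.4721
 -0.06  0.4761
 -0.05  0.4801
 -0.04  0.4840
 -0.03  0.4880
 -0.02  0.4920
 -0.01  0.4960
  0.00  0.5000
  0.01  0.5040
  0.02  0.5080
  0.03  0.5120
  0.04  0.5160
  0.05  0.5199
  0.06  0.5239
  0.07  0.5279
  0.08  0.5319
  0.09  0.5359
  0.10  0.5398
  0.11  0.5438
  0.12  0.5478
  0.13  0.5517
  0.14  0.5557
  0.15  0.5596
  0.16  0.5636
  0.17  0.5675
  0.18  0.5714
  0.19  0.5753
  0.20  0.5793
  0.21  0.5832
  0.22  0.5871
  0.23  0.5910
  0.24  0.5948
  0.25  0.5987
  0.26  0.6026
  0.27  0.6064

σ√T = 0.52·√0.5 = 0.3677
d₁ = [ln(340/360) + (0.074 + ½·0.52²)·0.5] / (σ√T) = (-0.0572 + 0.1046) / 0.3677 = 0.1290 → 0.13
d₂ = 0.1290 − 0.3677 = -0.2387 → -0.24
exp(−rT) = exp(−0.074·0.5) = 0.9637
N(−d₂) = N(0.24) = 0.5948;  N(−d₁) = N(-0.13) = 0.4483
P = 360·0.9637·0.5948 − 340·0.4483 = 206.3552 − 152.4220 = 53.9332

€53.93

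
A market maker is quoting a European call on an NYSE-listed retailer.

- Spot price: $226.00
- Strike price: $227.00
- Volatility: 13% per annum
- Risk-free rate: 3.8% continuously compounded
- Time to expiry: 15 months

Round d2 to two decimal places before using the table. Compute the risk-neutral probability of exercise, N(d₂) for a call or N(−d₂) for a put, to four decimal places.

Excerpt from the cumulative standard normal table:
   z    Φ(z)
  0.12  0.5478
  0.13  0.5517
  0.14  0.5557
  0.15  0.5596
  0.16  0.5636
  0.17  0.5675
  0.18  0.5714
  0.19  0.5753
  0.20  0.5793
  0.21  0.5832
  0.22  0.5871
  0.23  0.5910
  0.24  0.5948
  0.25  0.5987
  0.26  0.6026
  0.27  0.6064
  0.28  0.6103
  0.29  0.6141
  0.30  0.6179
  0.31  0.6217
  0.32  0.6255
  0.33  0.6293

0.5871

σ√T = 0.13·√1.25 = 0.1453
ln(S/K) + (r + σ²/2)T = ln(226/227) + (0.038 + 0.13²/2)·1.25 = -0.0044 + 0.0581 = 0.0536
d₁ = 0.0536 / 0.1453 = 0.3691 which rounds to 0.37
d₂ = d₁ − σ√T = 0.3691 − 0.1453 = 0.2238 which rounds to 0.22
Risk-neutral Pr[S_T > K] = N(d₂) = N(0.22) = 0.5871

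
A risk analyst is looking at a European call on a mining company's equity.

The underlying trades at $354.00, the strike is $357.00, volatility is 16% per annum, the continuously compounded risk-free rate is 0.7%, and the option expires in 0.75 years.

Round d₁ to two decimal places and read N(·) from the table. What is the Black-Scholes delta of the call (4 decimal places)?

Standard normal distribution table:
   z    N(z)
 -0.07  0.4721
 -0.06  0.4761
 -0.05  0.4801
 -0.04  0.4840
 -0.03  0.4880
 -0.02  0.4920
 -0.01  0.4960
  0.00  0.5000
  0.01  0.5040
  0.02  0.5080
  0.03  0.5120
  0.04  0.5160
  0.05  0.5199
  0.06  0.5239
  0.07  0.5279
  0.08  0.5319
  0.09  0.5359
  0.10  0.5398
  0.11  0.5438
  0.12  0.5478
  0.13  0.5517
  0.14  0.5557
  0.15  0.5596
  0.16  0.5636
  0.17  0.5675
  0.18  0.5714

σ√T = 0.16·√0.75 = 0.1386
ln(S/K) + (r + σ²/2)T = ln(354/357) + (0.007 + 0.16²/2)·0.75 = -0.0084 + 0.0149 = 0.0064
d₁ = 0.0064 / 0.1386 = 0.0463 ⇒ 0.05
N(d₁) = N(0.05) = 0.5199
Δ_call = N(d₁) = 0.5199

0.5199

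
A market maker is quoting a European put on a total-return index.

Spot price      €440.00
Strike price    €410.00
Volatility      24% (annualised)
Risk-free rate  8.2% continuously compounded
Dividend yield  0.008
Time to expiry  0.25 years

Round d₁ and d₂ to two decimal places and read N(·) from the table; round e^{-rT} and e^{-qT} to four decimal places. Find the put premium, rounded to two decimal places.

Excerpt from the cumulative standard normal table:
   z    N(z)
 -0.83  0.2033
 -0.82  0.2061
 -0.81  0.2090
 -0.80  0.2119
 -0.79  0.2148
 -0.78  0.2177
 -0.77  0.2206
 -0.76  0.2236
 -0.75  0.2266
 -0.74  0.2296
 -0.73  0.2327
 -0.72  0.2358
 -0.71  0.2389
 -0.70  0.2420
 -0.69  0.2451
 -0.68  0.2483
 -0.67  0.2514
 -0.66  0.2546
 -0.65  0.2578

€6.69

σ√T = 0.24·√0.25 = 0.1200
d₁ = [ln(440/410) + (0.082 − 0.008 + 0.24²/2)·0.25] / 0.1200 = [0.0706 + 0.0257] / 0.1200 = 0.8026 ≈ 0.80
d₂ = d₁ − σ√T = 0.8026 − 0.1200 = 0.6826 ≈ 0.68
exp(−qT) = exp(−0.008·0.25) = 0.9980;  exp(−rT) = exp(−0.082·0.25) = 0.9797
N(−d₂) = N(-0.68) = 0.2483;  N(−d₁) = N(-0.80) = 0.2119
P = 410·0.9797·0.2483 − 440·0.9980·0.2119 = 99.7364 − 93.0495 = 6.6869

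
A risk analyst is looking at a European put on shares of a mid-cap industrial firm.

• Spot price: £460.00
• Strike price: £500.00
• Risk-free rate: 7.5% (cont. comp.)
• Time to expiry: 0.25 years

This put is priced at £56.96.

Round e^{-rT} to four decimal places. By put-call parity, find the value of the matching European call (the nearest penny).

exp(−rT) = exp(−0.075·0.25) = 0.9814
Put-call parity: C − P = S − K·e^(−rT) = 460 − 500·0.9814 = 460 − 490.7000 = -30.7000
C = P + (C − P) = 56.96 + (-30.7000) = 26.2600

£26.26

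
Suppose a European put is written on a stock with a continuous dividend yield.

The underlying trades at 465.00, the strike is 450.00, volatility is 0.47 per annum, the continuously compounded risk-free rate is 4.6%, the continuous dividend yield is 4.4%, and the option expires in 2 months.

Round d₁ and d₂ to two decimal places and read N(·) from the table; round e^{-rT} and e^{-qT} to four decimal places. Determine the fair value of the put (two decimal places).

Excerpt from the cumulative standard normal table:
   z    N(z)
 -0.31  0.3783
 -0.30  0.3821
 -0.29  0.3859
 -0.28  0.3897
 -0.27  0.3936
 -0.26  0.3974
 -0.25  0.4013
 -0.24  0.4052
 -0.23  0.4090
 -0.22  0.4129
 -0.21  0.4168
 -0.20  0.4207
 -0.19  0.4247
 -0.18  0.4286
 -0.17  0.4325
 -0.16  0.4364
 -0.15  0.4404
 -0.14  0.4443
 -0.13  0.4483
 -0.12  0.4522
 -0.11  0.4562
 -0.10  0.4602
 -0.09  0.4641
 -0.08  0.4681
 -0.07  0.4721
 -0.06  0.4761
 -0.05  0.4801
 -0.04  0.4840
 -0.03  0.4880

σ√T = 0.47·√0.1667 = 0.1919
d₁ = [ln(465/450) + (0.046 − 0.044 + 0.47²/2)·0.1667] / 0.1919 = [0.0328 + 0.0187] / 0.1919 = 0.2686 → 0.27
d₂ = d₁ − σ√T = 0.2686 − 0.1919 = 0.0767 → 0.08
e^(−qT) = e^(−0.044·0.1667) = 0.9927;  e^(−rT) = e^(−0.046·0.1667) = 0.9924
N(−d₂) = N(-0.08) = 0.4681;  N(−d₁) = N(-0.27) = 0.3936
P = 450·0.9924·0.4681 − 465·0.9927·0.3936 = 209.0441 − 181.6879 = 27.3562

27.36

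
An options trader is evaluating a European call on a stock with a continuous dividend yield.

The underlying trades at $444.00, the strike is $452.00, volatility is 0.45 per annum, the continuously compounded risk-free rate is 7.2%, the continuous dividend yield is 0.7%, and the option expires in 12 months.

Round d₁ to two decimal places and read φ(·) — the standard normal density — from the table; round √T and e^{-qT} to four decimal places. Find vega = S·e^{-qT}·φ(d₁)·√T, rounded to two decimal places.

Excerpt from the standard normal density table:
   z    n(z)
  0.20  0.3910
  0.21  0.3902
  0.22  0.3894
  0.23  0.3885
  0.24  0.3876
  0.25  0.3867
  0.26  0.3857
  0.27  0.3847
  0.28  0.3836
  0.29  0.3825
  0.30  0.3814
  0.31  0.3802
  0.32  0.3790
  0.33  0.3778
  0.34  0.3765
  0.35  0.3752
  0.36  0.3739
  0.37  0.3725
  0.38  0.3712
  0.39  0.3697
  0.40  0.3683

166.57

σ√T = 0.45·√1 = 0.4500
d₁ = [ln(444/452) + (0.072 − 0.007 + 0.45²/2)·1] / 0.4500 = [-0.0179 + 0.1663] / 0.4500 = 0.3298 → 0.33
√T = √1 = 1.0000
φ(d₁) = φ(0.33) = 0.3778
e^(−qT) = e^(−0.007·1) = 0.9930
vega = S·e^(−qT)·φ(d₁)·√T = 444·0.9930·0.3778·1.0000 = 166.5690
(Call and put vega coincide under Black-Scholes.)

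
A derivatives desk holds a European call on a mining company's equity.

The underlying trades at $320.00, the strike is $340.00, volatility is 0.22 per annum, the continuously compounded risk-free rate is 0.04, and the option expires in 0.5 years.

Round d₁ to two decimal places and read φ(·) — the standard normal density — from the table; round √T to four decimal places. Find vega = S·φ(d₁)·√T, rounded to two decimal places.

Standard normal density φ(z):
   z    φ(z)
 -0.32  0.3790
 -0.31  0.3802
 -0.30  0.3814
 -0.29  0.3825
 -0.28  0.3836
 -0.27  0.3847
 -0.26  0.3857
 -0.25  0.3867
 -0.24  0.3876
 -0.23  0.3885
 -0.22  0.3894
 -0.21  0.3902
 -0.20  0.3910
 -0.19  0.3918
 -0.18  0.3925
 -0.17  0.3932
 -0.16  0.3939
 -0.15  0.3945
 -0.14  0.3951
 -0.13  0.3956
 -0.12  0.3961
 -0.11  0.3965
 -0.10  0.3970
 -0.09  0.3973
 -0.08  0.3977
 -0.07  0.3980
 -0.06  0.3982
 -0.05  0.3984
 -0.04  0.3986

σ√T = 0.22 × 0.7071 = 0.1556
d₁ = [ln(320/340) + (0.04 + ½·0.22²)·0.5] / (σ√T) = (-0.0606 + 0.0321) / 0.1556 = -0.1834 → -0.18
√T = √0.5 = 0.7071
φ(d₁) = φ(-0.18) = 0.3925
vega = S·φ(d₁)·√T = 320·0.3925·0.7071 = 88.8118

88.81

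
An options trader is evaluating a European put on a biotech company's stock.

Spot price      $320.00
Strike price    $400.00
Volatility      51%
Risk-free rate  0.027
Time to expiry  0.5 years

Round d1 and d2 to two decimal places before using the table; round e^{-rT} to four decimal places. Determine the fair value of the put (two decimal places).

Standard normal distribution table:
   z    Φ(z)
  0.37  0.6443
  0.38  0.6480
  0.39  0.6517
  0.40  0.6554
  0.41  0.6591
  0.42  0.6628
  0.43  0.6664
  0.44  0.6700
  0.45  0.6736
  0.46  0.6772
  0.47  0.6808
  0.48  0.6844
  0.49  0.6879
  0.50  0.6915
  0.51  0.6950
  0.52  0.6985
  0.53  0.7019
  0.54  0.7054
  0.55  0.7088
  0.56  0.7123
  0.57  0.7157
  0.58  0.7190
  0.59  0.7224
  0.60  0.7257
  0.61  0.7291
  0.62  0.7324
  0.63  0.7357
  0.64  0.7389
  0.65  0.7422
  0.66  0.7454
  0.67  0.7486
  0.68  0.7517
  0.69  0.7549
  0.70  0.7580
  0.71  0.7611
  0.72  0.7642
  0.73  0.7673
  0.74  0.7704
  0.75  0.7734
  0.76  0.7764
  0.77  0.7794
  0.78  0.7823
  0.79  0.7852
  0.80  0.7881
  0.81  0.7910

$96.67

σ√T = 0.51 × 0.7071 = 0.3606
d₁ = [ln(320/400) + (0.027 + 0.51²/2)·0.5] / 0.3606 = [-0.2231 + 0.0785] / 0.3606 = -0.4010 ≈ -0.40
d₂ = d₁ − σ√T = -0.4010 − 0.3606 = -0.7616 ≈ -0.76
e^(−rT) = e^(−0.027·0.5) = 0.9866
N(−d₂) = N(0.76) = 0.7764;  N(−d₁) = N(0.40) = 0.6554
P = 400·0.9866·0.7764 − 320·0.6554 = 306.3985 − 209.7280 = 96.6705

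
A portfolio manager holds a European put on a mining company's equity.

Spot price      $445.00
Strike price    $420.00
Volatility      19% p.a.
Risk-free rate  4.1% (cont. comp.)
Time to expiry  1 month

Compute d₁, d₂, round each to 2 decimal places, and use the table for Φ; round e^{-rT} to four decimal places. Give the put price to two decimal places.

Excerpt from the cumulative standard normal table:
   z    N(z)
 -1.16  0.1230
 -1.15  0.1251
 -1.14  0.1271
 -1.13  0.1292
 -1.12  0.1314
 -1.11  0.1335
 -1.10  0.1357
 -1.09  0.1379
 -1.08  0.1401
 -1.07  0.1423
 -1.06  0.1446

$1.16

σ√T = 0.19·√0.08333 = 0.0548
d₁ = [ln(445/420) + (0.041 + ½·0.19²)·0.08333] / (σ√T) = (0.0578 + 0.0049) / 0.0548 = 1.1439 ≈ 1.14
d₂ = 1.1439 − 0.0548 = 1.0890 ≈ 1.09
exp(−rT) = exp(−0.041·0.08333) = 0.9966
P = 420·0.9966·N(-1.09) − 445·N(-1.14) = 420·0.9966·0.1379 − 445·0.1271 = 57.7211 − 56.5595 = 1.1616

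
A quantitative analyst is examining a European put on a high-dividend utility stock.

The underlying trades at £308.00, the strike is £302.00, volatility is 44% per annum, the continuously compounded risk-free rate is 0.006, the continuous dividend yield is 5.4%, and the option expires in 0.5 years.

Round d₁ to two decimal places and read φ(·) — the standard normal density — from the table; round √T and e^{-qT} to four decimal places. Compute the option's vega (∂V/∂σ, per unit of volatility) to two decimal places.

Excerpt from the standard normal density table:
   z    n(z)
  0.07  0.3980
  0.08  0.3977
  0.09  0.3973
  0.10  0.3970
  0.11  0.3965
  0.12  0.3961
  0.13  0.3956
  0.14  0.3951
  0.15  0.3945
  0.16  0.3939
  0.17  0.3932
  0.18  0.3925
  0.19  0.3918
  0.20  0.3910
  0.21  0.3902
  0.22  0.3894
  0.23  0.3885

83.76

T = 0.5;  σ√T = 0.3111
d₁ = [ln(308/302) + (0.006 − 0.054 + 0.44²/2)·0.5] / 0.3111 = [0.0197 + 0.0244] / 0.3111 = 0.1417 ≈ 0.14
√T = √0.5 = 0.7071
φ(d₁) = φ(0.14) = 0.3951
exp(−qT) = exp(−0.054·0.5) = 0.9734
vega = S·exp(−qT)·φ(d₁)·√T = 308·0.9734·0.3951·0.7071 = 83.7587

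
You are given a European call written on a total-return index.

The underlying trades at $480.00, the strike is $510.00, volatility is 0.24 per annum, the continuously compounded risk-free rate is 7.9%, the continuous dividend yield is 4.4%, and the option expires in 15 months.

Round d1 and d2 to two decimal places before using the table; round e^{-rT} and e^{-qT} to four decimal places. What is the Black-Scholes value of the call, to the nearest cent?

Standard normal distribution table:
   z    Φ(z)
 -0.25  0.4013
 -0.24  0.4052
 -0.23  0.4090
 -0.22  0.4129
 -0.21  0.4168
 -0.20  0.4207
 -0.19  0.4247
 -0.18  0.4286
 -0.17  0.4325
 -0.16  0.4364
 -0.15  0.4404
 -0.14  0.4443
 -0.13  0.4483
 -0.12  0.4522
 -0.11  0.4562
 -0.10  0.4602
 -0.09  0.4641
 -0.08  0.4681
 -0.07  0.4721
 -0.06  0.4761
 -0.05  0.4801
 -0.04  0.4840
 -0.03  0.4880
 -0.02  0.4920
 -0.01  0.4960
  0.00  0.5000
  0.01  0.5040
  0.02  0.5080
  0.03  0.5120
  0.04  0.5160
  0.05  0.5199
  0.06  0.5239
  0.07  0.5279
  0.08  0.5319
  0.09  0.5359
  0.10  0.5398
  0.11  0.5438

$45.45

T = 1.25;  σ√T = 0.2683
ln(S/K) + (r − q + σ²/2)T = ln(480/510) + (0.079 − 0.044 + 0.24²/2)·1.25 = -0.0606 + 0.0797 = 0.0191
d₁ = 0.0191 / 0.2683 = 0.0713 ⇒ 0.07
d₂ = d₁ − σ√T = 0.0713 − 0.2683 = -0.1971 ⇒ -0.20
e^(−qT) = e^(−0.044·1.25) = 0.9465;  e^(−rT) = e^(−0.079·1.25) = 0.9060
C = 480·0.9465·N(0.07) − 510·0.9060·N(-0.20) = 480·0.9465·0.5279 − 510·0.9060·0.4207 = 239.8355 − 194.3886 = 45.4469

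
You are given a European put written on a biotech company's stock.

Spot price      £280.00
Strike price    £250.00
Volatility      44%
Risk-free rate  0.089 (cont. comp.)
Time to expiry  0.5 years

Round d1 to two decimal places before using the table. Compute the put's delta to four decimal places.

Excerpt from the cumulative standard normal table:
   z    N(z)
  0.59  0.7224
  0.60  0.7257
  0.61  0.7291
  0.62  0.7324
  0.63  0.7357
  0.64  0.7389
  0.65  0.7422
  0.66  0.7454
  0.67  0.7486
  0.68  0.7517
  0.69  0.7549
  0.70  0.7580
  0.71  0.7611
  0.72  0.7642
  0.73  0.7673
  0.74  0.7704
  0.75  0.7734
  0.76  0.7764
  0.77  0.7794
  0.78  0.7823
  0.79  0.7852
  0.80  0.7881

σ√T = 0.44·√0.5 = 0.3111
d₁ = [ln(280/250) + (0.089 + 0.44²/2)·0.5] / 0.3111 = [0.1133 + 0.0929] / 0.3111 = 0.6628 → 0.66
N(d₁) = N(0.66) = 0.7454
Δ_put = N(d₁) − 1 = 0.7454 − 1 = -0.2546

-0.2546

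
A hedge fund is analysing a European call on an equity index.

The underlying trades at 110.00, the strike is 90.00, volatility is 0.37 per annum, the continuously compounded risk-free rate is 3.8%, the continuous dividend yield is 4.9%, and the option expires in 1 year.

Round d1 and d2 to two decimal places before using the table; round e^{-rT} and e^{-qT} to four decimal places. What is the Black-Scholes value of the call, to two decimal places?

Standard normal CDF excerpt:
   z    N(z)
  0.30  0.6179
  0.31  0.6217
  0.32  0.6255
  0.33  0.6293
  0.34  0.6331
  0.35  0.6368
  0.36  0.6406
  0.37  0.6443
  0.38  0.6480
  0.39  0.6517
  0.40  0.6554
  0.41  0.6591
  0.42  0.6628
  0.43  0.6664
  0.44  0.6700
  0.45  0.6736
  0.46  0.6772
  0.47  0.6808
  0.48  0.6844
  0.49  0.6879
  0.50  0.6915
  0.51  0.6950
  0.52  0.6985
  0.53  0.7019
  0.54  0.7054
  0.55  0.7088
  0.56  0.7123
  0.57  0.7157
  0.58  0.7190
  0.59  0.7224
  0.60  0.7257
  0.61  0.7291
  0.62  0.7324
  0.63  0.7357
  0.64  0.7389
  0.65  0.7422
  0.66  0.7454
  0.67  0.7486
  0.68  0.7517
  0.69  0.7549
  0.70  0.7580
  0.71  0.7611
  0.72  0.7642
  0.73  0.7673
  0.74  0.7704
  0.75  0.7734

24.87

T = 1;  σ√T = 0.3700
d₁ = [ln(110/90) + (0.038 − 0.049 + 0.37²/2)·1] / 0.3700 = [0.2007 + 0.0574] / 0.3700 = 0.6976 ≈ 0.70
d₂ = d₁ − σ√T = 0.6976 − 0.3700 = 0.3276 ≈ 0.33
exp(−qT) = exp(−0.049·1) = 0.9522;  exp(−rT) = exp(−0.038·1) = 0.9627
N(d₁) = N(0.70) = 0.7580;  N(d₂) = N(0.33) = 0.6293
C = 110·0.9522·0.7580 − 90·0.9627·0.6293 = 79.3944 − 54.5244 = 24.8700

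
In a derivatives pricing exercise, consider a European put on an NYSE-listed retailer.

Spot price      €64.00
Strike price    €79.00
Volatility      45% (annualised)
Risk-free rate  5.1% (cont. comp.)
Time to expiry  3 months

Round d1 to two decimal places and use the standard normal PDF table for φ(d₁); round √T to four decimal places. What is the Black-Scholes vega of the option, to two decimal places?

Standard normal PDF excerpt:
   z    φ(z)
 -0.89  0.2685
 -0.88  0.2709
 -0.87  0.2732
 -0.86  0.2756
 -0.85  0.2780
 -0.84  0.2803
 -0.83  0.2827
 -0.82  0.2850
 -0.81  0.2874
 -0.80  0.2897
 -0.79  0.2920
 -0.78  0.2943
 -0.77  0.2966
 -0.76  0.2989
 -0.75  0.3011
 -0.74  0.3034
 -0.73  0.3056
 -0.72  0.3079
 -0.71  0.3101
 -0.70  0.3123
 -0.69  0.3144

T = 0.25;  σ√T = 0.2250
d₁ = [ln(64/79) + (0.051 + 0.45²/2)·0.25] / 0.2250 = [-0.2106 + 0.0381] / 0.2250 = -0.7667 → -0.77
√T = √0.25 = 0.5000
φ(d₁) = φ(-0.77) = 0.2966
vega = S·φ(d₁)·√T = 64·0.2966·0.5000 = 9.4912

9.49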